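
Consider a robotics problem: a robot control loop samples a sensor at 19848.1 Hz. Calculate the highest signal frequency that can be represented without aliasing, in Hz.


f_max = f_s/2 = 19848.1/2 = 9924.0500

9924.0500 Hz


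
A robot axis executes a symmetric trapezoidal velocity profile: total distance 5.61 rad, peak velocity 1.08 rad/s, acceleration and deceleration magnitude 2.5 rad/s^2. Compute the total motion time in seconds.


t_acc = v/a = 1.08/2.5 = 0.432000 s
d_acc = v^2/(2a) = 0.233280 rad (each ramp)
d_cruise = 5.61 - 2*0.233280 = 5.143440 rad
t_cruise = 5.143440/1.08 = 4.762444 s
t_total = 2*0.432000 + 4.762444 = 5.6264

5.6264 s


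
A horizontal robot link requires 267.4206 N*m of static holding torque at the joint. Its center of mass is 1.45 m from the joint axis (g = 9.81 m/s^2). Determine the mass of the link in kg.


m = tau / (g*L) = 267.4206 / (9.81 * 1.45) = 18.8000

18.8000 kg


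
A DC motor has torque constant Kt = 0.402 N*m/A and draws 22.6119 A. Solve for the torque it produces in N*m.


tau = Kt * I = 0.402*22.6119 = 9.0900

9.0900 N*m


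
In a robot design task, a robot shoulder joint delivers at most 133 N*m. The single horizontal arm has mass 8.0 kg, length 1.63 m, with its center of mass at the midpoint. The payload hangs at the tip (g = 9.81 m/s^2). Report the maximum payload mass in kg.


tau_arm = m_arm*g*(L/2) = 8.0*9.81*1.63/2 = 63.9612 N*m
tau_payload = tau_max - tau_arm = 133 - 63.9612 = 69.0388
m_payload = tau_payload / (g*L) = 69.0388 / (9.81*1.63) = 4.3175

4.3175 kg


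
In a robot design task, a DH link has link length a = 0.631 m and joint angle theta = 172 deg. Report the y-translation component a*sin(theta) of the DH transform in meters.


a*sin(theta) = 0.631*sin(172 deg) = 0.0878

0.0878 m


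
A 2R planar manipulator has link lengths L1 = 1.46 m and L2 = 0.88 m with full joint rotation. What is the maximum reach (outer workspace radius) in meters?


r_max = L1 + L2 = 1.46 + 0.88 = 2.3400

2.3400 m


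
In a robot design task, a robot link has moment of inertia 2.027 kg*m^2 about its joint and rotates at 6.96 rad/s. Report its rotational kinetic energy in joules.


KE = (1/2)*I*omega^2 = 0.5*2.027*6.96^2 = 49.0956

49.0956 J


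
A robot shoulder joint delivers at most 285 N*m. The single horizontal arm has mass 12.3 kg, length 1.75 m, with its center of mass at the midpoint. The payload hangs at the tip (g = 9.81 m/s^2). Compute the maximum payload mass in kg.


tau_arm = m_arm*g*(L/2) = 12.3*9.81*1.75/2 = 105.5801 N*m
tau_payload = tau_max - tau_arm = 285 - 105.5801 = 179.4199
m_payload = tau_payload / (g*L) = 179.4199 / (9.81*1.75) = 10.4511

10.4511 kg


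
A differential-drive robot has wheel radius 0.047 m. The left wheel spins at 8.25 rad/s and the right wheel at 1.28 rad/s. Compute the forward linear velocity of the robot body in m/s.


v = r*(wR + wL)/2 = 0.047*(1.28 + 8.25)/2 = 0.2240

0.2240 m/s


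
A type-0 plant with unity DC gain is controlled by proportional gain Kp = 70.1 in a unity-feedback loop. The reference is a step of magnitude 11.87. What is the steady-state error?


e_ss = R/(1 + Kp) = 11.87/(1 + 70.1) = 11.87/71.1000 = 0.1669

0.1669


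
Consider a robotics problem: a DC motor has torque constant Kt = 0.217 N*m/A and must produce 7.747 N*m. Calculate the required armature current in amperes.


I = tau / Kt = 7.747/0.217 = 35.7005

35.7005 A


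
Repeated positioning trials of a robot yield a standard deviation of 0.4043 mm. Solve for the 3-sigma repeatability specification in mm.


repeatability = 3*sigma = 3*0.4043 = 1.2129

1.2129 mm


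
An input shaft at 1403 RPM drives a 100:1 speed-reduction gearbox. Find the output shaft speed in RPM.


omega_out = omega_in / N = 1403 / 100 = 14.0300

14.0300 RPM


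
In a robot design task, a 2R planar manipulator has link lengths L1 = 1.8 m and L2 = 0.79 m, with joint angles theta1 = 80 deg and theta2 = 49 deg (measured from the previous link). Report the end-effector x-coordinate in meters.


x = L1*cos(th1) + L2*cos(th1+th2) = 1.8*cos(80 deg) + 0.79*cos(129 deg) = -0.1846

-0.1846 m


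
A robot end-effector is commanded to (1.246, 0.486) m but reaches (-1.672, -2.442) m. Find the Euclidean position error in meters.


dx = -1.672 - (1.246) = -2.9180, dy = -2.442 - (0.486) = -2.9280
err = sqrt(8.514724 + 8.573184) = 4.1338

4.1338 m


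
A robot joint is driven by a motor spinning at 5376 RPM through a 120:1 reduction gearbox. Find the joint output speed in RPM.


omega_joint = omega_motor / N = 5376 / 120 = 44.8000

44.8000 RPM


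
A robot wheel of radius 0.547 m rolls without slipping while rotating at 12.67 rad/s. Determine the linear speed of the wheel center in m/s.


v = omega * r = 12.67 * 0.547 = 6.9305

6.9305 m/s


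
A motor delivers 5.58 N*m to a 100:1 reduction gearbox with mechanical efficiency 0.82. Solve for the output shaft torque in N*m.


tau_out = tau_in * N * eta = 5.58 * 100 * 0.82 = 457.5600

457.5600 N*m


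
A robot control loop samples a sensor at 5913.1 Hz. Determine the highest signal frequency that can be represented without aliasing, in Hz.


f_max = f_s/2 = 5913.1/2 = 2956.5500

2956.5500 Hz


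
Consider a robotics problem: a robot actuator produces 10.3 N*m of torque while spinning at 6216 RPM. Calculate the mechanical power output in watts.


omega = 6216 * 2*pi/60 = 650.937998 rad/s
P = tau * omega = 10.3 * 650.937998 = 6704.6614

6704.6614 W


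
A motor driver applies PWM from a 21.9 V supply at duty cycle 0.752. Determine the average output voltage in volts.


V_avg = V_supply * D = 21.9*0.752 = 16.4688

16.4688 V


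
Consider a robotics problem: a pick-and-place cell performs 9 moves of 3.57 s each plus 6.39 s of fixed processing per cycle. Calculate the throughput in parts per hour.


T_cycle = 9*3.57 + 6.39 = 38.5200 s
rate = 3600/T = 93.4579

93.4579 parts/hour


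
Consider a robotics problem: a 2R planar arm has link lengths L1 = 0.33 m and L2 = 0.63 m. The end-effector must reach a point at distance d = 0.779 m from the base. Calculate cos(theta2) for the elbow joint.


cos(th2) = (d^2 - L1^2 - L2^2)/(2*L1*L2) = (0.779^2 - 0.33^2 - 0.63^2)/(2*0.33*0.63) = 0.2430

0.2430


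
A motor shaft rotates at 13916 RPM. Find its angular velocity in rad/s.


omega = 13916 * 2*pi/60 = 1457.2801

1457.2801 rad/s


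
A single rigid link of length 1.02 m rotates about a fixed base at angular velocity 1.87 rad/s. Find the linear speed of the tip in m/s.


v = L*omega = 1.02 * 1.87 = 1.9074

1.9074 m/s


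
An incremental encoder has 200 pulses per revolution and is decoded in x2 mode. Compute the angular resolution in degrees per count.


resolution = 360 / (PPR * 2) = 360 / 400 = 0.9000

0.9000 degrees


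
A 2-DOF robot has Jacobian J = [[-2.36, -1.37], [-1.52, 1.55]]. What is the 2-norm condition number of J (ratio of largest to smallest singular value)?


JJ^T eigenvalues: trace(JJ^T) = 12.1594, det(JJ^T) = det(J)^2 = 32.95219216
s_max^2 = (12.1594 + sqrt(16.04223972))/2 = 8.08233824
s_min^2 = (12.1594 - sqrt(16.04223972))/2 = 4.07706176
kappa = s_max/s_min = sqrt(8.08233824/4.07706176) = 1.4080

1.4080


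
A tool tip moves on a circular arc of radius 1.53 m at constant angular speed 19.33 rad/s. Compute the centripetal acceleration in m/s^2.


a_c = omega^2 * r = 19.33^2 * 1.53 = 571.6828

571.6828 m/s^2


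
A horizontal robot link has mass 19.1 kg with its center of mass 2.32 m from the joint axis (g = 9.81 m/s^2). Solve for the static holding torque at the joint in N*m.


tau = m*g*L = 19.1 * 9.81 * 2.32 = 434.7007

434.7007 N*m


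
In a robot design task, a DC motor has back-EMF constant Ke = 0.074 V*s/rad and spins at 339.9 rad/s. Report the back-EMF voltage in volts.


V_emf = Ke * omega = 0.074*339.9 = 25.1526

25.1526 V


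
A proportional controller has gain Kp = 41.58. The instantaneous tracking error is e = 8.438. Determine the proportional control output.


u_P = Kp * e = 41.58 * 8.438 = 350.8520

350.8520


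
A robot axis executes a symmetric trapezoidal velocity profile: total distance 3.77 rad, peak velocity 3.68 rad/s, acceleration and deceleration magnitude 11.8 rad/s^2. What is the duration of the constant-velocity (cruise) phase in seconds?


t_acc = v/a = 0.311864 s, d_acc = v^2/(2a) = 0.573831 rad each
d_cruise = 3.77 - 2*0.573831 = 2.622338 rad
t_cruise = d_cruise/v = 2.622338/3.68 = 0.7126

0.7126 s


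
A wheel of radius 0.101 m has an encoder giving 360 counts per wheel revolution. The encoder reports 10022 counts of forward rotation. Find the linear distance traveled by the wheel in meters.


revs = 10022/360 = 27.838889
d = revs * 2*pi*r = 27.838889 * 2*pi*0.101 = 17.6666

17.6666 m


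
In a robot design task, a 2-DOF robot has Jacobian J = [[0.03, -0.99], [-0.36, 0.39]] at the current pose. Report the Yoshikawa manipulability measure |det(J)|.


det(J) = 0.03*0.39 - (-0.99)*(-0.36) = -0.3447
|det(J)| = 0.3447

0.3447


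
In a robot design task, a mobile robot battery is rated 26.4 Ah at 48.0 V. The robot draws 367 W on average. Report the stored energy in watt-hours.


E = capacity * V = 26.4*48.0 = 1267.2000

1267.2000 Wh


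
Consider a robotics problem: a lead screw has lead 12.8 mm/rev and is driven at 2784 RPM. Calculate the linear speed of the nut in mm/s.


v = lead * (RPM/60) = 12.8*2784/60 = 593.9200

593.9200 mm/s


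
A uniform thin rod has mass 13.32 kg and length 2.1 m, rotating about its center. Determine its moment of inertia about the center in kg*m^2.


I = (1/12)*m*L^2 = (1/12)*13.32*2.1^2 = 4.8951

4.8951 kg*m^2


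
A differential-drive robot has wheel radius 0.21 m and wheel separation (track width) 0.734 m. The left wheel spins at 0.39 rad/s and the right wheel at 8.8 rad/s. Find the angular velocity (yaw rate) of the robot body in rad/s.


omega = r*(wR - wL)/L = 0.21*(8.8 - (0.39))/0.734 = 2.4061

2.4061 rad/s


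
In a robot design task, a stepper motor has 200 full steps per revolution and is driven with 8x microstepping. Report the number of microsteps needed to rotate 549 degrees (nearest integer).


step_size = 360/(200*8) = 360/1600 = 0.225000 deg
n = 549/(360/1600) = 549*1600/360 = 2440

2440 steps


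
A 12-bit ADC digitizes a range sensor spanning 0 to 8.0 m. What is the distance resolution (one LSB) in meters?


res = range / 2^n = 8.0/2^12 = 8.0/4096 = 0.0020

0.0020 m


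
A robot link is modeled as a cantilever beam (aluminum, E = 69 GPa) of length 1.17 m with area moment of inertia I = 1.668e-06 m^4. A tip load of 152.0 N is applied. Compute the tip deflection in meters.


delta = F*L^3/(3*E*I) = 152.0*1.17^3/(3*6.900e+10*1.668e-06)
      = 243.445176/345276 = 7.0507e-04

7.0507e-04 m


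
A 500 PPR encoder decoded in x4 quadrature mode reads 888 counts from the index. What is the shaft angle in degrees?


angle = counts * 360 / (PPR*4) = 888 * 360 / 2000 = 159.8400

159.8400 degrees


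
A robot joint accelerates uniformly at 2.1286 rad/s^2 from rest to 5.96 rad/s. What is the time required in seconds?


t = delta_omega / alpha = 5.96 / 2.1286 = 2.8000

2.8000 s


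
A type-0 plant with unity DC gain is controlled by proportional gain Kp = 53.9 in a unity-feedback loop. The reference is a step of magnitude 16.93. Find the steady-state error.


e_ss = R/(1 + Kp) = 16.93/(1 + 53.9) = 16.93/54.9000 = 0.3084

0.3084


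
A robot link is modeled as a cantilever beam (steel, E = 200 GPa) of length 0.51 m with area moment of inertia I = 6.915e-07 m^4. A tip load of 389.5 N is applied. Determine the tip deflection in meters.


delta = F*L^3/(3*E*I) = 389.5*0.51^3/(3*2.000e+11*6.915e-07)
      = 51.6675645/414900 = 1.2453e-04

1.2453e-04 m


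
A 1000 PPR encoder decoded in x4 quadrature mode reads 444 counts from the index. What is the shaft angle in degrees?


angle = counts * 360 / (PPR*4) = 444 * 360 / 4000 = 39.9600

39.9600 degrees


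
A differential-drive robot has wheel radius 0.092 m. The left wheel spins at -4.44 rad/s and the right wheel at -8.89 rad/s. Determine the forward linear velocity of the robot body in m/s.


v = r*(wR + wL)/2 = 0.092*(-8.89 + -4.44)/2 = -0.6132

-0.6132 m/s


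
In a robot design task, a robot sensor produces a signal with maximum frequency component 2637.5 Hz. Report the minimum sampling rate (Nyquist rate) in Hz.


f_s,min = 2*f_max = 2*2637.5 = 5275.0000

5275.0000 Hz


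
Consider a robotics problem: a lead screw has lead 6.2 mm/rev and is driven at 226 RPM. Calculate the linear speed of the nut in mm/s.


v = lead * (RPM/60) = 6.2*226/60 = 23.3533

23.3533 mm/s


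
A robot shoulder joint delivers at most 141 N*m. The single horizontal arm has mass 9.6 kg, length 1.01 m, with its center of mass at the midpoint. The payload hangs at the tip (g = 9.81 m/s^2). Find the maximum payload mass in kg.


tau_arm = m_arm*g*(L/2) = 9.6*9.81*1.01/2 = 47.5589 N*m
tau_payload = tau_max - tau_arm = 141 - 47.5589 = 93.4411
m_payload = tau_payload / (g*L) = 93.4411 / (9.81*1.01) = 9.4308

9.4308 kg


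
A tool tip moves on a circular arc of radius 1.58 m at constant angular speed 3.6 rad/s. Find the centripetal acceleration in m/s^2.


a_c = omega^2 * r = 3.6^2 * 1.58 = 20.4768

20.4768 m/s^2


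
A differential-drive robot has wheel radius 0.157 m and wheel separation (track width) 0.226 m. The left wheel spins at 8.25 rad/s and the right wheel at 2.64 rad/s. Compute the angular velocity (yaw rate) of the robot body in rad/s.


omega = r*(wR - wL)/L = 0.157*(2.64 - (8.25))/0.226 = -3.8972

-3.8972 rad/s


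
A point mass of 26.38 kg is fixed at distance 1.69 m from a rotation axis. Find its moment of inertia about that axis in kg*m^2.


I = m*r^2 = 26.38*1.69^2 = 75.3439

75.3439 kg*m^2


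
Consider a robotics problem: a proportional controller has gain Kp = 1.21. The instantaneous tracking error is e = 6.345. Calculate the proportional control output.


u_P = Kp * e = 1.21 * 6.345 = 7.6774

7.6774


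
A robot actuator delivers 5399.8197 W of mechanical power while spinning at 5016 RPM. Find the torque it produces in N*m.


omega = 5016 * 2*pi/60 = 525.274292 rad/s
tau = P / omega = 5399.8197 / 525.274292 = 10.2800

10.2800 N*m


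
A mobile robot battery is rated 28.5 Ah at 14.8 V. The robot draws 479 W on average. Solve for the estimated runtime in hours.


E = 28.5*14.8 = 421.8000 Wh
t = E/P = 421.8000/479 = 0.8806

0.8806 hours


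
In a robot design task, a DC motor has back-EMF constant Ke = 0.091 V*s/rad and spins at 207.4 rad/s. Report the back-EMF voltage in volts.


V_emf = Ke * omega = 0.091*207.4 = 18.8734

18.8734 V


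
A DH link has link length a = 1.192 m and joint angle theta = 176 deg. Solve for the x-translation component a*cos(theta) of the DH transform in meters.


a*cos(theta) = 1.192*cos(176 deg) = -1.1891

-1.1891 m


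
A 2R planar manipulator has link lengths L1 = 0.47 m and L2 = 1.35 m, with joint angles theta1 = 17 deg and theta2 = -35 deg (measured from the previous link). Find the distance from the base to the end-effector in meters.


x = L1*cos(th1) + L2*cos(th1+th2) = 1.733390
y = L1*sin(th1) + L2*sin(th1+th2) = -0.279758
d = sqrt(x^2 + y^2) = sqrt(3.004641 + 0.078265) = 1.7558

1.7558 m


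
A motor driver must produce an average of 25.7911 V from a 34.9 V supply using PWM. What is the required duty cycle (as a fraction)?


D = V_avg/V_supply = 25.7911/34.9 = 0.7390

0.7390


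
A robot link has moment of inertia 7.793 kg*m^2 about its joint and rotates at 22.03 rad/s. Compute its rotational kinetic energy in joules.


KE = (1/2)*I*omega^2 = 0.5*7.793*22.03^2 = 1891.0529

1891.0529 J


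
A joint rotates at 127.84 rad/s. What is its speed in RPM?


RPM = 127.84 * 60/(2*pi) = 1220.7821

1220.7821 RPM


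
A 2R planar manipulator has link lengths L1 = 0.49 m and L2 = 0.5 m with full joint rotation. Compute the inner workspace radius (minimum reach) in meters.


r_min = |L1 - L2| = |0.49 - 0.5| = 0.0100

0.0100 m


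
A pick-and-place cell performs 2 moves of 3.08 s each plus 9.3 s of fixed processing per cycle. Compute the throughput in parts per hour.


T_cycle = 2*3.08 + 9.3 = 15.4600 s
rate = 3600/T = 232.8590

232.8590 parts/hour


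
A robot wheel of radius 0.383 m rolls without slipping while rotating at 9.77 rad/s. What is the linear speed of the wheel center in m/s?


v = omega * r = 9.77 * 0.383 = 3.7419

3.7419 m/s


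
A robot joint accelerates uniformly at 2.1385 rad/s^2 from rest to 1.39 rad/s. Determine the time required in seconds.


t = delta_omega / alpha = 1.39 / 2.1385 = 0.6500

0.6500 s


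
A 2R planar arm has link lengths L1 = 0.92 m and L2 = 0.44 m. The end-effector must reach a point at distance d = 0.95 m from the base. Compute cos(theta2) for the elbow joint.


cos(th2) = (d^2 - L1^2 - L2^2)/(2*L1*L2) = (0.95^2 - 0.92^2 - 0.44^2)/(2*0.92*0.44) = -0.1698

-0.1698


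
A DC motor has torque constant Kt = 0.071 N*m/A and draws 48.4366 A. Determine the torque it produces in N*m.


tau = Kt * I = 0.071*48.4366 = 3.4390

3.4390 N*m


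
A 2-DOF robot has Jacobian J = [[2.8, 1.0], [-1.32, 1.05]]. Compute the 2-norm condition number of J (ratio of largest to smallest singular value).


JJ^T eigenvalues: trace(JJ^T) = 11.6849, det(JJ^T) = det(J)^2 = 18.14760000
s_max^2 = (11.6849 + sqrt(63.94648801))/2 = 9.84077740
s_min^2 = (11.6849 - sqrt(63.94648801))/2 = 1.84412260
kappa = s_max/s_min = sqrt(9.84077740/1.84412260) = 2.3100

2.3100


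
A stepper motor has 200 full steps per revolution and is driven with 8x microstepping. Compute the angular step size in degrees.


step = 360/(200*8) = 360/1600 = 0.2250

0.2250 degrees


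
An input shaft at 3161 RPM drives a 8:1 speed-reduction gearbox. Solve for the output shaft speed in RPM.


omega_out = omega_in / N = 3161 / 8 = 395.1250

395.1250 RPM


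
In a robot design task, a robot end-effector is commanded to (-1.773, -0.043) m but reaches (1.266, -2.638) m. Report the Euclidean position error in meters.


dx = 1.266 - (-1.773) = 3.0390, dy = -2.638 - (-0.043) = -2.5950
err = sqrt(9.235521 + 6.734025) = 3.9962

3.9962 m


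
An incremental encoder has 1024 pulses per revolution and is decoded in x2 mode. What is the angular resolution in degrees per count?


resolution = 360 / (PPR * 2) = 360 / 2048 = 0.1758

0.1758 degrees


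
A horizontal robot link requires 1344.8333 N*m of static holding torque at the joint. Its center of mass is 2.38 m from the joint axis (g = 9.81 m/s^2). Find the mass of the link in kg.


m = tau / (g*L) = 1344.8333 / (9.81 * 2.38) = 57.6000

57.6000 kg


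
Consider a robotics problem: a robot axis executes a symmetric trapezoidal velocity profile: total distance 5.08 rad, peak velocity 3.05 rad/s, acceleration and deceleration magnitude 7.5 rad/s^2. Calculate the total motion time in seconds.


t_acc = v/a = 3.05/7.5 = 0.406667 s
d_acc = v^2/(2a) = 0.620167 rad (each ramp)
d_cruise = 5.08 - 2*0.620167 = 3.839666 rad
t_cruise = 3.839666/3.05 = 1.258907 s
t_total = 2*0.406667 + 1.258907 = 2.0722

2.0722 s


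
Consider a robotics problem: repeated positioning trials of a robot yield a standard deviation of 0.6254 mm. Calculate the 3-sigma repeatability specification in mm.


repeatability = 3*sigma = 3*0.6254 = 1.8762

1.8762 mm


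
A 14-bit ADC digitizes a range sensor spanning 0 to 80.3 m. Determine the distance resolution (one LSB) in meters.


res = range / 2^n = 80.3/2^14 = 80.3/16384 = 0.0049

0.0049 m


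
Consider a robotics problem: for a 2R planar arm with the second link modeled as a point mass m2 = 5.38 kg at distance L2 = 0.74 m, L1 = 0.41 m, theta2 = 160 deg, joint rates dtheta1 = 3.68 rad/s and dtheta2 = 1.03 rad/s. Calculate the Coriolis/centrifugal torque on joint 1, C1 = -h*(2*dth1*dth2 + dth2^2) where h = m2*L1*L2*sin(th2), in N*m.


h = m2*L1*L2*sin(th2) = 5.38*0.41*0.74*sin(160 deg) = 0.558277
C1 = -h*(2*3.68*1.03 + 1.03^2) = -0.558277*8.6417 = -4.8245

-4.8245 N*m


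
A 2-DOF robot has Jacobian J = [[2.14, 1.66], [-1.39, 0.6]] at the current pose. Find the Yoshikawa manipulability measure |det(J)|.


det(J) = 2.14*0.6 - (1.66)*(-1.39) = 3.5914
|det(J)| = 3.5914

3.5914


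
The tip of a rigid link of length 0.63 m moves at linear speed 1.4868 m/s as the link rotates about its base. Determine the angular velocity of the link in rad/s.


omega = v / L = 1.4868 / 0.63 = 2.3600

2.3600 rad/s


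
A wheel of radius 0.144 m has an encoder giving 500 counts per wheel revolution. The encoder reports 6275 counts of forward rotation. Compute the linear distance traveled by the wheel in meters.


revs = 6275/500 = 12.550000
d = revs * 2*pi*r = 12.550000 * 2*pi*0.144 = 11.3550

11.3550 m


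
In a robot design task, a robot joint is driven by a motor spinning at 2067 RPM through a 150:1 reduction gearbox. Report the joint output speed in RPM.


omega_joint = omega_motor / N = 2067 / 150 = 13.7800

13.7800 RPM


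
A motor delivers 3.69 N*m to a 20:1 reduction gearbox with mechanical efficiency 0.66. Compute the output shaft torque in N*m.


tau_out = tau_in * N * eta = 3.69 * 20 * 0.66 = 48.7080

48.7080 N*m


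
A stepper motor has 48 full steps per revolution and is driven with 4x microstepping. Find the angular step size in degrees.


step = 360/(48*4) = 360/192 = 1.8750

1.8750 degrees


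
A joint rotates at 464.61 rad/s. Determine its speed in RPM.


RPM = 464.61 * 60/(2*pi) = 4436.6987

4436.6987 RPM


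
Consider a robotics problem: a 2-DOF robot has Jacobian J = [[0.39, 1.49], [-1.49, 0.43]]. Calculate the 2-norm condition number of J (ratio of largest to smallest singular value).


JJ^T eigenvalues: trace(JJ^T) = 4.7772, det(JJ^T) = det(J)^2 = 5.70158884
s_max^2 = (4.7772 + sqrt(0.01528448))/2 = 2.45041521
s_min^2 = (4.7772 - sqrt(0.01528448))/2 = 2.32678479
kappa = s_max/s_min = sqrt(2.45041521/2.32678479) = 1.0262

1.0262


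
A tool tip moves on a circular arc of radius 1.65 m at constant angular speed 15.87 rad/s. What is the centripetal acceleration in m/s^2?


a_c = omega^2 * r = 15.87^2 * 1.65 = 415.5639

415.5639 m/s^2


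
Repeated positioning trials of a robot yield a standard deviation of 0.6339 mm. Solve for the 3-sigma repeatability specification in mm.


repeatability = 3*sigma = 3*0.6339 = 1.9017

1.9017 mm


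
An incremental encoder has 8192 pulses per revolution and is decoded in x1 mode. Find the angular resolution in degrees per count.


resolution = 360 / (PPR * 1) = 360 / 8192 = 0.0439

0.0439 degrees


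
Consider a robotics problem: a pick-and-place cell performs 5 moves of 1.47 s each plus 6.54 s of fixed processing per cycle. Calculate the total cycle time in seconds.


T = 5*1.47 + 6.54 = 13.8900

13.8900 s


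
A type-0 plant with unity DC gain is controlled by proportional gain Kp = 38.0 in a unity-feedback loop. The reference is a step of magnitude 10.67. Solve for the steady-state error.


e_ss = R/(1 + Kp) = 10.67/(1 + 38.0) = 10.67/39.0000 = 0.2736

0.2736


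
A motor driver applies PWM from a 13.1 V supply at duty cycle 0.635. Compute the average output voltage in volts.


V_avg = V_supply * D = 13.1*0.635 = 8.3185

8.3185 V


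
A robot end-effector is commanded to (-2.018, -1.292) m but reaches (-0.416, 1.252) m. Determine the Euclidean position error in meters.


dx = -0.416 - (-2.018) = 1.6020, dy = 1.252 - (-1.292) = 2.5440
err = sqrt(2.566404 + 6.471936) = 3.0064

3.0064 m


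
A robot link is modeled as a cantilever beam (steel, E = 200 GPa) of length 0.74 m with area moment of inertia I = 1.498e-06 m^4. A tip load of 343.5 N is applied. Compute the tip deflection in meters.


delta = F*L^3/(3*E*I) = 343.5*0.74^3/(3*2.000e+11*1.498e-06)
      = 139.194444/898800 = 1.5487e-04

1.5487e-04 m


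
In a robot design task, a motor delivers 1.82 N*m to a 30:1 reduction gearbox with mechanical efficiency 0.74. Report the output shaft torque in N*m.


tau_out = tau_in * N * eta = 1.82 * 30 * 0.74 = 40.4040

40.4040 N*m


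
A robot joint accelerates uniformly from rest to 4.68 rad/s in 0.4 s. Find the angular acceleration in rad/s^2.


alpha = delta_omega / t = 4.68 / 0.4 = 11.7000

11.7000 rad/s^2


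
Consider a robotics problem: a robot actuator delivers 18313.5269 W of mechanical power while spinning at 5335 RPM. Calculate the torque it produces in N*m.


omega = 5335 * 2*pi/60 = 558.679894 rad/s
tau = P / omega = 18313.5269 / 558.679894 = 32.7800

32.7800 N*m


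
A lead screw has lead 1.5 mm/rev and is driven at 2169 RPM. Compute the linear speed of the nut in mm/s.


v = lead * (RPM/60) = 1.5*2169/60 = 54.2250

54.2250 mm/s


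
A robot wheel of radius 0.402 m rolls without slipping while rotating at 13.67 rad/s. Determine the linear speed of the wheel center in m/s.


v = omega * r = 13.67 * 0.402 = 5.4953

5.4953 m/s


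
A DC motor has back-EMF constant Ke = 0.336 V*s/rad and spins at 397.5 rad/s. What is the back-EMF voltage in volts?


V_emf = Ke * omega = 0.336*397.5 = 133.5600

133.5600 V


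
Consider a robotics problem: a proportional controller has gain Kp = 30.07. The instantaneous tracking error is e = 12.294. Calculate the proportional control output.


u_P = Kp * e = 30.07 * 12.294 = 369.6806

369.6806


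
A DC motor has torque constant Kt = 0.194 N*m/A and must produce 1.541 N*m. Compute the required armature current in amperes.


I = tau / Kt = 1.541/0.194 = 7.9433

7.9433 A


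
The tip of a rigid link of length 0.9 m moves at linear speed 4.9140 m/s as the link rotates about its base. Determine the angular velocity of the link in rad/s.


omega = v / L = 4.9140 / 0.9 = 5.4600

5.4600 rad/s


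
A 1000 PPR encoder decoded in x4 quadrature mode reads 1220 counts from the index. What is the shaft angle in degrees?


angle = counts * 360 / (PPR*4) = 1220 * 360 / 4000 = 109.8000

109.8000 degrees


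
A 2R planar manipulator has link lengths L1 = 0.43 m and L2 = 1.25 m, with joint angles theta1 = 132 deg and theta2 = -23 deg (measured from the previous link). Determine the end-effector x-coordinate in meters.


x = L1*cos(th1) + L2*cos(th1+th2) = 0.43*cos(132 deg) + 1.25*cos(109 deg) = -0.6947

-0.6947 m


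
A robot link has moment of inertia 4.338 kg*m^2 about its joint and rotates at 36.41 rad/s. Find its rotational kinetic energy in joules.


KE = (1/2)*I*omega^2 = 0.5*4.338*36.41^2 = 2875.4175

2875.4175 J


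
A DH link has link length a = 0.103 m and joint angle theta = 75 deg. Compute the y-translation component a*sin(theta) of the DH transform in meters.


a*sin(theta) = 0.103*sin(75 deg) = 0.0995

0.0995 m


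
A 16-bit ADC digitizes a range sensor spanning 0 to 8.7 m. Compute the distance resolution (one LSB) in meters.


res = range / 2^n = 8.7/2^16 = 8.7/65536 = 1.3275e-04

1.3275e-04 m


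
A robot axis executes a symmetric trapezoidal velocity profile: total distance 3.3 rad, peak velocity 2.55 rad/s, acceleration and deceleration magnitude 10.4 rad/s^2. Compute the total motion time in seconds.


t_acc = v/a = 2.55/10.4 = 0.245192 s
d_acc = v^2/(2a) = 0.312620 rad (each ramp)
d_cruise = 3.3 - 2*0.312620 = 2.674760 rad
t_cruise = 2.674760/2.55 = 1.048925 s
t_total = 2*0.245192 + 1.048925 = 1.5393

1.5393 s


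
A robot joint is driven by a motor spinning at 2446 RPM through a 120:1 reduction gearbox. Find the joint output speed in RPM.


omega_joint = omega_motor / N = 2446 / 120 = 20.3833

20.3833 RPM


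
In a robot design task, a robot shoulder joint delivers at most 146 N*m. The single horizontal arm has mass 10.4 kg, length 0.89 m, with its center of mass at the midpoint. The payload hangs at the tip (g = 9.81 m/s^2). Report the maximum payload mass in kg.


tau_arm = m_arm*g*(L/2) = 10.4*9.81*0.89/2 = 45.4007 N*m
tau_payload = tau_max - tau_arm = 146 - 45.4007 = 100.5993
m_payload = tau_payload / (g*L) = 100.5993 / (9.81*0.89) = 11.5222

11.5222 kg


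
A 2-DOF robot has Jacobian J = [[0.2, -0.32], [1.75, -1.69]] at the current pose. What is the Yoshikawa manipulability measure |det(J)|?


det(J) = 0.2*-1.69 - (-0.32)*(1.75) = 0.2220
|det(J)| = 0.2220

0.2220


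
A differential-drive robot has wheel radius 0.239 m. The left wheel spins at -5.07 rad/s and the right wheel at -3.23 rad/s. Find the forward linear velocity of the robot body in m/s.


v = r*(wR + wL)/2 = 0.239*(-3.23 + -5.07)/2 = -0.9919

-0.9919 m/s


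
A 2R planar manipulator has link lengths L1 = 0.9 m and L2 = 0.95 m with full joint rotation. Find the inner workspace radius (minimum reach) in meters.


r_min = |L1 - L2| = |0.9 - 0.95| = 0.0500

0.0500 m


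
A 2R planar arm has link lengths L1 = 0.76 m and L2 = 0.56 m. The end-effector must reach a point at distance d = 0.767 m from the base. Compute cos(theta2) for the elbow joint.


cos(th2) = (d^2 - L1^2 - L2^2)/(2*L1*L2) = (0.767^2 - 0.76^2 - 0.56^2)/(2*0.76*0.56) = -0.3559

-0.3559


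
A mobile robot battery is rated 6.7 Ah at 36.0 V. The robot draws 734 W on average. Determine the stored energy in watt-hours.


E = capacity * V = 6.7*36.0 = 241.2000

241.2000 Wh


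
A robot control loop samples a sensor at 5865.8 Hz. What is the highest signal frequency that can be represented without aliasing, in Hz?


f_max = f_s/2 = 5865.8/2 = 2932.9000

2932.9000 Hz


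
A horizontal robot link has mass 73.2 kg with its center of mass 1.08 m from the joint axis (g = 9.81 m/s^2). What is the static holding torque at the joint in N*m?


tau = m*g*L = 73.2 * 9.81 * 1.08 = 775.5394

775.5394 N*m


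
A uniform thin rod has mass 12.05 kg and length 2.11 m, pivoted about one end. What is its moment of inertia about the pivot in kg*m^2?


I = (1/3)*m*L^2 = (1/3)*12.05*2.11^2 = 17.8826

17.8826 kg*m^2


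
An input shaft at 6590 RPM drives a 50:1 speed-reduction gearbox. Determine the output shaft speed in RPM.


omega_out = omega_in / N = 6590 / 50 = 131.8000

131.8000 RPM


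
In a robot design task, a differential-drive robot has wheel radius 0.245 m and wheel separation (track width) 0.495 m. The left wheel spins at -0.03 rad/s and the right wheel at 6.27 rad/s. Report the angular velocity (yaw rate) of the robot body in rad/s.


omega = r*(wR - wL)/L = 0.245*(6.27 - (-0.03))/0.495 = 3.1182

3.1182 rad/s


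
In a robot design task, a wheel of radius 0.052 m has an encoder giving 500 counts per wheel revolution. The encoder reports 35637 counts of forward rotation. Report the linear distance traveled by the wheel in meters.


revs = 35637/500 = 71.274000
d = revs * 2*pi*r = 71.274000 * 2*pi*0.052 = 23.2870

23.2870 m


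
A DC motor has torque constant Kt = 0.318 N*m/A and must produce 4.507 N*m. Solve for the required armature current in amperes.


I = tau / Kt = 4.507/0.318 = 14.1730

14.1730 A


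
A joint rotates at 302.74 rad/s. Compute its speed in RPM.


RPM = 302.74 * 60/(2*pi) = 2890.9540

2890.9540 RPM


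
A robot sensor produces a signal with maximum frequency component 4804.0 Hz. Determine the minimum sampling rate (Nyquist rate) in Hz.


f_s,min = 2*f_max = 2*4804.0 = 9608.0000

9608.0000 Hz


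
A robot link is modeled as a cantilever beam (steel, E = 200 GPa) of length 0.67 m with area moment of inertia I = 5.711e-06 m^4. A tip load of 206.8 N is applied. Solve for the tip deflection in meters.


delta = F*L^3/(3*E*I) = 206.8*0.67^3/(3*2.000e+11*5.711e-06)
      = 62.1977884/3426600 = 1.8151e-05

1.8151e-05 m


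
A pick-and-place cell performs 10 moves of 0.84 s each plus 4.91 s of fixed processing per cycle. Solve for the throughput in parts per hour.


T_cycle = 10*0.84 + 4.91 = 13.3100 s
rate = 3600/T = 270.4733

270.4733 parts/hour


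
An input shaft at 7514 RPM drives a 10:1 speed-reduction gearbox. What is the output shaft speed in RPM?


omega_out = omega_in / N = 7514 / 10 = 751.4000

751.4000 RPM


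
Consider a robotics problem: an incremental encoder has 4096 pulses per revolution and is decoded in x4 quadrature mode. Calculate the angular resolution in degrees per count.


resolution = 360 / (PPR * 4) = 360 / 16384 = 0.0220

0.0220 degrees


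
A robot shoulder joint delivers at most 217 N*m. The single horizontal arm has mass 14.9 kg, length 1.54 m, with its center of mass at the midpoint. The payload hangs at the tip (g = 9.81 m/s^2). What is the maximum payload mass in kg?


tau_arm = m_arm*g*(L/2) = 14.9*9.81*1.54/2 = 112.5501 N*m
tau_payload = tau_max - tau_arm = 217 - 112.5501 = 104.4499
m_payload = tau_payload / (g*L) = 104.4499 / (9.81*1.54) = 6.9138

6.9138 kg


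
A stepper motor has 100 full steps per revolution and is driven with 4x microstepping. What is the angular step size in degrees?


step = 360/(100*4) = 360/400 = 0.9000

0.9000 degrees


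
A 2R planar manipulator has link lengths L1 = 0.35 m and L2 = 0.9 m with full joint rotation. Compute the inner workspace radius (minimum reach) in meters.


r_min = |L1 - L2| = |0.35 - 0.9| = 0.5500

0.5500 m


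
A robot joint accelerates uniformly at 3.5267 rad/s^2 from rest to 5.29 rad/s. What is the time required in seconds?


t = delta_omega / alpha = 5.29 / 3.5267 = 1.5000

1.5000 s


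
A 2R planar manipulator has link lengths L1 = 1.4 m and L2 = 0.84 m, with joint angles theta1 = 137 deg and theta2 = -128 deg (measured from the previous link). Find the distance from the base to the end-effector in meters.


x = L1*cos(th1) + L2*cos(th1+th2) = -0.194237
y = L1*sin(th1) + L2*sin(th1+th2) = 1.086203
d = sqrt(x^2 + y^2) = sqrt(0.037728 + 1.179837) = 1.1034

1.1034 m


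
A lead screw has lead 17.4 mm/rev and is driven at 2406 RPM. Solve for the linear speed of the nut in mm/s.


v = lead * (RPM/60) = 17.4*2406/60 = 697.7400

697.7400 mm/s


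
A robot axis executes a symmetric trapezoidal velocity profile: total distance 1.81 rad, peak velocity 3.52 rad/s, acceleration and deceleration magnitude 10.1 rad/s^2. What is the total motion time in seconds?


t_acc = v/a = 3.52/10.1 = 0.348515 s
d_acc = v^2/(2a) = 0.613386 rad (each ramp)
d_cruise = 1.81 - 2*0.613386 = 0.583228 rad
t_cruise = 0.583228/3.52 = 0.165690 s
t_total = 2*0.348515 + 0.165690 = 0.8627

0.8627 s


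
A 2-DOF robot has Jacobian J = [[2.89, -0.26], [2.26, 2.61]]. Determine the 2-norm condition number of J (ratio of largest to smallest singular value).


JJ^T eigenvalues: trace(JJ^T) = 20.3394, det(JJ^T) = det(J)^2 = 66.10503025
s_max^2 = (20.3394 + sqrt(149.27107136))/2 = 16.27852704
s_min^2 = (20.3394 - sqrt(149.27107136))/2 = 4.06087296
kappa = s_max/s_min = sqrt(16.27852704/4.06087296) = 2.0022

2.0022


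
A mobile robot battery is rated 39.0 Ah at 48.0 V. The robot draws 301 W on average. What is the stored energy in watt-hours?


E = capacity * V = 39.0*48.0 = 1872.0000

1872.0000 Wh


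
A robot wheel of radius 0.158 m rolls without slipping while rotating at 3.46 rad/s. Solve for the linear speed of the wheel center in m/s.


v = omega * r = 3.46 * 0.158 = 0.5467

0.5467 m/s


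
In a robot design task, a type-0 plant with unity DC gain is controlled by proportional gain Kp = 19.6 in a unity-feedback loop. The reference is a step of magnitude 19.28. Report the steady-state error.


e_ss = R/(1 + Kp) = 19.28/(1 + 19.6) = 19.28/20.6000 = 0.9359

0.9359


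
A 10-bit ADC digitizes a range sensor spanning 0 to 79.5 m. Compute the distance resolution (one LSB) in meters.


res = range / 2^n = 79.5/2^10 = 79.5/1024 = 0.0776

0.0776 m


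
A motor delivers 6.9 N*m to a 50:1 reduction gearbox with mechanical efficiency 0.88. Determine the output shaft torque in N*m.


tau_out = tau_in * N * eta = 6.9 * 50 * 0.88 = 303.6000

303.6000 N*m


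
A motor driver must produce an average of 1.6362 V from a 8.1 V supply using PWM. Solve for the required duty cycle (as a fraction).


D = V_avg/V_supply = 1.6362/8.1 = 0.2020

0.2020


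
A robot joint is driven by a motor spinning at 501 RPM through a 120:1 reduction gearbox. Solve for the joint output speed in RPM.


omega_joint = omega_motor / N = 501 / 120 = 4.1750

4.1750 RPM


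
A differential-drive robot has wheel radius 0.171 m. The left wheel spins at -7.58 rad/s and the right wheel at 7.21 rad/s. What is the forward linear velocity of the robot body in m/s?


v = r*(wR + wL)/2 = 0.171*(7.21 + -7.58)/2 = -0.0316

-0.0316 m/s


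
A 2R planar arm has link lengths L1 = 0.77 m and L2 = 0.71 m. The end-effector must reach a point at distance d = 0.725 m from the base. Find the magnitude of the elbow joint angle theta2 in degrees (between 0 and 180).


cos(th2) = (d^2 - L1^2 - L2^2)/(2*L1*L2) = (0.725^2 - 0.77^2 - 0.71^2)/(2*0.77*0.71) = -0.52256722
th2 = acos(-0.52256722) = 121.5046 deg

121.5046 degrees


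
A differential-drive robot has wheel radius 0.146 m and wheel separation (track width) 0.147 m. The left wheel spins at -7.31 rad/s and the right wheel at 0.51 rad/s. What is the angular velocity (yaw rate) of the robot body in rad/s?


omega = r*(wR - wL)/L = 0.146*(0.51 - (-7.31))/0.147 = 7.7668

7.7668 rad/s


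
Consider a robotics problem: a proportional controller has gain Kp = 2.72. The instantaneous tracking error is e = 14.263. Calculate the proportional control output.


u_P = Kp * e = 2.72 * 14.263 = 38.7954

38.7954


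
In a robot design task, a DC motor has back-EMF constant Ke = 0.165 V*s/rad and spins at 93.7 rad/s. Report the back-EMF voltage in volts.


V_emf = Ke * omega = 0.165*93.7 = 15.4605

15.4605 V


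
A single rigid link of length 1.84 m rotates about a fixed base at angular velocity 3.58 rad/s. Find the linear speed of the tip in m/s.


v = L*omega = 1.84 * 3.58 = 6.5872

6.5872 m/s


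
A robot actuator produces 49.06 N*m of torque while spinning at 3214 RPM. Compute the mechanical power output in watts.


omega = 3214 * 2*pi/60 = 336.569293 rad/s
P = tau * omega = 49.06 * 336.569293 = 16512.0895

16512.0895 W


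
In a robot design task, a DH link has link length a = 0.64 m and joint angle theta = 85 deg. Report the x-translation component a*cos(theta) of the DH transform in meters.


a*cos(theta) = 0.64*cos(85 deg) = 0.0558

0.0558 m


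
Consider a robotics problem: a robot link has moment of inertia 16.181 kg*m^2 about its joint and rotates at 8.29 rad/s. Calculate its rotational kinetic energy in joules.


KE = (1/2)*I*omega^2 = 0.5*16.181*8.29^2 = 556.0123

556.0123 J


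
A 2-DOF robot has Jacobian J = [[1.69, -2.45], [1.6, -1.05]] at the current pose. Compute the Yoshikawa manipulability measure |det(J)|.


det(J) = 1.69*-1.05 - (-2.45)*(1.6) = 2.1455
|det(J)| = 2.1455

2.1455


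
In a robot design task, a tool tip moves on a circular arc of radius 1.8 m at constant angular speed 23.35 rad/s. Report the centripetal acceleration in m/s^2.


a_c = omega^2 * r = 23.35^2 * 1.8 = 981.4005

981.4005 m/s^2


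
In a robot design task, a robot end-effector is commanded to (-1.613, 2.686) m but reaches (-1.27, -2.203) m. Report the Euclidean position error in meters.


dx = -1.27 - (-1.613) = 0.3430, dy = -2.203 - (2.686) = -4.8890
err = sqrt(0.117649 + 23.902321) = 4.9010

4.9010 m


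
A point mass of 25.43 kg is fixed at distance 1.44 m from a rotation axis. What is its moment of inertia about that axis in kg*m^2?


I = m*r^2 = 25.43*1.44^2 = 52.7316

52.7316 kg*m^2


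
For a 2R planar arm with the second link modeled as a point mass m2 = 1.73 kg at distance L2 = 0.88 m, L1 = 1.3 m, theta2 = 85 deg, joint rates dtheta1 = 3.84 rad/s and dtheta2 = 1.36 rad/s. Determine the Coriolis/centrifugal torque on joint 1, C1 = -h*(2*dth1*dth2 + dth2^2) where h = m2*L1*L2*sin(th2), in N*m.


h = m2*L1*L2*sin(th2) = 1.73*1.3*0.88*sin(85 deg) = 1.971589
C1 = -h*(2*3.84*1.36 + 1.36^2) = -1.971589*12.2944 = -24.2395

-24.2395 N*m
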